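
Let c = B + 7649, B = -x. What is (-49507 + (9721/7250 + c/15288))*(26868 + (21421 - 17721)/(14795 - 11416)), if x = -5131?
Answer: -1482648313295472704/1114647625 ≈ -1.3301e+9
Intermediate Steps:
B = 5131 (B = -1*(-5131) = 5131)
c = 12780 (c = 5131 + 7649 = 12780)
(-49507 + (9721/7250 + c/15288))*(26868 + (21421 - 17721)/(14795 - 11416)) = (-49507 + (9721/7250 + 12780/15288))*(26868 + (21421 - 17721)/(14795 - 11416)) = (-49507 + (9721*(1/7250) + 12780*(1/15288)))*(26868 + 3700/3379) = (-49507 + (9721/7250 + 1065/1274))*(26868 + 3700*(1/3379)) = (-49507 + 5026451/2309125)*(26868 + 3700/3379) = -114312824924/2309125*90790672/3379 = -1482648313295472704/1114647625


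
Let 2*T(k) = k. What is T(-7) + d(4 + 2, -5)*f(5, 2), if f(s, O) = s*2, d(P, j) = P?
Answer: 113/2 ≈ 56.500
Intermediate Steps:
T(k) = k/2
f(s, O) = 2*s
T(-7) + d(4 + 2, -5)*f(5, 2) = (1/2)*(-7) + (4 + 2)*(2*5) = -7/2 + 6*10 = -7/2 + 60 = 113/2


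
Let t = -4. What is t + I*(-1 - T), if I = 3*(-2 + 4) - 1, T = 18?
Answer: -99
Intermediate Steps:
I = 5 (I = 3*2 - 1 = 6 - 1 = 5)
t + I*(-1 - T) = -4 + 5*(-1 - 1*18) = -4 + 5*(-1 - 18) = -4 + 5*(-19) = -4 - 95 = -99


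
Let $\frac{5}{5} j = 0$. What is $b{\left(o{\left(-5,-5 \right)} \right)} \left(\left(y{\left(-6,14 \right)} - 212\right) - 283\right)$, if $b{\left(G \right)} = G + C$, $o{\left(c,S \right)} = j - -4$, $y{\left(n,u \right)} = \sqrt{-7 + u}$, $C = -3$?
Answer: $-495 + \sqrt{7} \approx -492.35$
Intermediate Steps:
$j = 0$
$o{\left(c,S \right)} = 4$ ($o{\left(c,S \right)} = 0 - -4 = 0 + 4 = 4$)
$b{\left(G \right)} = -3 + G$ ($b{\left(G \right)} = G - 3 = -3 + G$)
$b{\left(o{\left(-5,-5 \right)} \right)} \left(\left(y{\left(-6,14 \right)} - 212\right) - 283\right) = \left(-3 + 4\right) \left(\left(\sqrt{-7 + 14} - 212\right) - 283\right) = 1 \left(\left(\sqrt{7} - 212\right) - 283\right) = 1 \left(\left(-212 + \sqrt{7}\right) - 283\right) = 1 \left(-495 + \sqrt{7}\right) = -495 + \sqrt{7}$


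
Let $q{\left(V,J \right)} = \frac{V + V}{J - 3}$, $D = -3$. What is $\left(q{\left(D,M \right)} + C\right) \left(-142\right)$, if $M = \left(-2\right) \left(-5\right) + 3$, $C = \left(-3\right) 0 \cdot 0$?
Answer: $\frac{426}{5} \approx 85.2$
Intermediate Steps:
$C = 0$ ($C = 0 \cdot 0 = 0$)
$M = 13$ ($M = 10 + 3 = 13$)
$q{\left(V,J \right)} = \frac{2 V}{-3 + J}$
$\left(q{\left(D,M \right)} + C\right) \left(-142\right) = \left(2 \left(-3\right) \frac{1}{-3 + 13} + 0\right) \left(-142\right) = \left(2 \left(-3\right) \frac{1}{10} + 0\right) \left(-142\right) = \left(- \frac{3}{5} + 0\right) \left(-142\right) = \left(- \frac{3}{5}\right) \left(-142\right) = \frac{426}{5}$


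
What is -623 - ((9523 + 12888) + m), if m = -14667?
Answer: -8367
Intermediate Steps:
-623 - ((9523 + 12888) + m) = -623 - ((9523 + 12888) - 14667) = -623 - (22411 - 14667) = -623 - 1*7744 = -623 - 7744 = -8367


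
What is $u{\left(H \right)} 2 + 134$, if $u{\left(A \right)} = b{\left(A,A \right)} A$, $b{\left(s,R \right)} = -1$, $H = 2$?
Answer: $130$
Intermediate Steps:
$u{\left(A \right)} = - A$
$u{\left(H \right)} 2 + 134 = \left(-1\right) 2 \cdot 2 + 134 = \left(-2\right) 2 + 134 = -4 + 134 = 130$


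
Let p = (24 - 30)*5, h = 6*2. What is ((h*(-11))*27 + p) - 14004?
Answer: -17598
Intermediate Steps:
h = 12
p = -30 (p = -6*5 = -30)
((h*(-11))*27 + p) - 14004 = ((12*(-11))*27 - 30) - 14004 = (-132*27 - 30) - 14004 = (-3564 - 30) - 14004 = -3594 - 14004 = -17598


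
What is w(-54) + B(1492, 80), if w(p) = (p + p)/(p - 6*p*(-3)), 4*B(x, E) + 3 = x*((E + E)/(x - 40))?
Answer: 1116133/27588 ≈ 40.457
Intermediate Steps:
B(x, E) = -¾ + E*x/(2*(-40 + x)) (B(x, E) = -¾ + (x*((E + E)/(x - 40)))/4 = -¾ + (x*((2*E)/(-40 + x)))/4 = -¾ + (x*(2*E/(-40 + x)))/4 = -¾ + (2*E*x/(-40 + x))/4 = -¾ + E*x/(2*(-40 + x)))
w(p) = 2/19 (w(p) = (2*p)/(p + 18*p) = (2*p)/((19*p)) = (2*p)*(1/(19*p)) = 2/19)
w(-54) + B(1492, 80) = 2/19 + (120 - 3*1492 + 2*80*1492)/(4*(-40 + 1492)) = 2/19 + (¼)*(120 - 4476 + 238720)/1452 = 2/19 + (¼)*(1/1452)*234364 = 2/19 + 58591/1452 = 1116133/27588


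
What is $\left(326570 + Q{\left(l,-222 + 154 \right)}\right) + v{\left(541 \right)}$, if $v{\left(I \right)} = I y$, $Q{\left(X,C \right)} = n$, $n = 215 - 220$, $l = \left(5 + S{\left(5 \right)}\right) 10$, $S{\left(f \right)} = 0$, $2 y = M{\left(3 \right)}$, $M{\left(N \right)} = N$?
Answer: $\frac{654753}{2} \approx 3.2738 \cdot 10^{5}$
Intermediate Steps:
$y = \frac{3}{2}$ ($y = \frac{1}{2} \cdot 3 = \frac{3}{2} \approx 1.5$)
$l = 50$ ($l = \left(5 + 0\right) 10 = 5 \cdot 10 = 50$)
$n = -5$ ($n = 215 - 220 = -5$)
$Q{\left(X,C \right)} = -5$
$v{\left(I \right)} = \frac{3 I}{2}$ ($v{\left(I \right)} = I \frac{3}{2} = \frac{3 I}{2}$)
$\left(326570 + Q{\left(l,-222 + 154 \right)}\right) + v{\left(541 \right)} = \left(326570 - 5\right) + \frac{3}{2} \cdot 541 = 326565 + \frac{1623}{2} = \frac{654753}{2}$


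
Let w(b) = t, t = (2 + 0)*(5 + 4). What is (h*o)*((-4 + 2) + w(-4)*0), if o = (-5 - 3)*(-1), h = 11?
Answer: -176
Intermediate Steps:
t = 18 (t = 2*9 = 18)
o = 8 (o = -8*(-1) = 8)
w(b) = 18
(h*o)*((-4 + 2) + w(-4)*0) = (11*8)*((-4 + 2) + 18*0) = 88*(-2 + 0) = 88*(-2) = -176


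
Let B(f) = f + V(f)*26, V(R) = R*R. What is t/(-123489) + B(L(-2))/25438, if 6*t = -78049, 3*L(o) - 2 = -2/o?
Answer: 501353920/4711969773 ≈ 0.10640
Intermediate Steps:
L(o) = ⅔ - 2/(3*o) (L(o) = ⅔ + (-2/o)/3 = ⅔ - 2/(3*o))
V(R) = R²
t = -78049/6 (t = (⅙)*(-78049) = -78049/6 ≈ -13008.)
B(f) = f + 26*f² (B(f) = f + f²*26 = f + 26*f²)
t/(-123489) + B(L(-2))/25438 = -78049/6/(-123489) + (((⅔)*(-1 - 2)/(-2))*(1 + 26*((⅔)*(-1 - 2)/(-2))))/25438 = -78049/6*(-1/123489) + (((⅔)*(-½)*(-3))*(1 + 26*((⅔)*(-½)*(-3))))*(1/25438) = 78049/740934 + (1*(1 + 26*1))*(1/25438) = 78049/740934 + (1*(1 + 26))*(1/25438) = 78049/740934 + (1*27)*(1/25438) = 78049/740934 + 27*(1/25438) = 78049/740934 + 27/25438 = 501353920/4711969773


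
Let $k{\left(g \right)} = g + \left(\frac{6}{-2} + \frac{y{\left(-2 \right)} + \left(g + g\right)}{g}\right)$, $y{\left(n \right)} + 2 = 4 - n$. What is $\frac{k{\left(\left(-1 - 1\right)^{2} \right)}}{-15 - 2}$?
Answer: $- \frac{4}{17} \approx -0.23529$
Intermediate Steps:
$y{\left(n \right)} = 2 - n$ ($y{\left(n \right)} = -2 - \left(-4 + n\right) = 2 - n$)
$k{\left(g \right)} = -3 + g + \frac{4 + 2 g}{g}$ ($k{\left(g \right)} = g + \left(\frac{6}{-2} + \frac{\left(2 - -2\right) + \left(g + g\right)}{g}\right) = g + \left(6 \left(- \frac{1}{2}\right) + \frac{\left(2 + 2\right) + 2 g}{g}\right) = g - \left(3 - \frac{4 + 2 g}{g}\right) = -3 + g + \frac{4 + 2 g}{g}$)
$\frac{k{\left(\left(-1 - 1\right)^{2} \right)}}{-15 - 2} = \frac{-1 + \left(-1 - 1\right)^{2} + \frac{4}{\left(-1 - 1\right)^{2}}}{-15 - 2} = \frac{-1 + \left(-2\right)^{2} + \frac{4}{\left(-2\right)^{2}}}{-17} = - \frac{-1 + 4 + \frac{4}{4}}{17} = - \frac{-1 + 4 + 4 \cdot \frac{1}{4}}{17} = - \frac{-1 + 4 + 1}{17} = \left(- \frac{1}{17}\right) 4 = - \frac{4}{17}$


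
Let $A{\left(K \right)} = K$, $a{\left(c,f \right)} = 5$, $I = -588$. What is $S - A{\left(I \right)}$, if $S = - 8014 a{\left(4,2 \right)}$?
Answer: $-39482$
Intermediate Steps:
$S = -40070$ ($S = \left(-8014\right) 5 = -40070$)
$S - A{\left(I \right)} = -40070 - -588 = -40070 + 588 = -39482$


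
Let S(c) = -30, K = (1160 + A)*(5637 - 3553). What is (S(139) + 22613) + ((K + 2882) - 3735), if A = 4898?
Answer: 12646602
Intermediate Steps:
K = 12624872 (K = (1160 + 4898)*(5637 - 3553) = 6058*2084 = 12624872)
(S(139) + 22613) + ((K + 2882) - 3735) = (-30 + 22613) + ((12624872 + 2882) - 3735) = 22583 + (12627754 - 3735) = 22583 + 12624019 = 12646602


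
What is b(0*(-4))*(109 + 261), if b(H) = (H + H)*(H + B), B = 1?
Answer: 0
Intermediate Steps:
b(H) = 2*H*(1 + H) (b(H) = (H + H)*(H + 1) = (2*H)*(1 + H) = 2*H*(1 + H))
b(0*(-4))*(109 + 261) = (2*(0*(-4))*(1 + 0*(-4)))*(109 + 261) = (2*0*(1 + 0))*370 = (2*0*1)*370 = 0*370 = 0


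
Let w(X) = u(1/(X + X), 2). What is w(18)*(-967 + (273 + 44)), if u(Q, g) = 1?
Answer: -650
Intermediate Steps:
w(X) = 1
w(18)*(-967 + (273 + 44)) = 1*(-967 + (273 + 44)) = 1*(-967 + 317) = 1*(-650) = -650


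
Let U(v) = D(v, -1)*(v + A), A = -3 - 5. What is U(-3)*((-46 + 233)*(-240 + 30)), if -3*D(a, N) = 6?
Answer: -863940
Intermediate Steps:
A = -8
D(a, N) = -2 (D(a, N) = -⅓*6 = -2)
U(v) = 16 - 2*v (U(v) = -2*(v - 8) = -2*(-8 + v) = 16 - 2*v)
U(-3)*((-46 + 233)*(-240 + 30)) = (16 - 2*(-3))*((-46 + 233)*(-240 + 30)) = (16 + 6)*(187*(-210)) = 22*(-39270) = -863940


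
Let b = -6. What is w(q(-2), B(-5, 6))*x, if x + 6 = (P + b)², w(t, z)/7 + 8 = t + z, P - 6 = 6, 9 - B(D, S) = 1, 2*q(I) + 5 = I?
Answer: -735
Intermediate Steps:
q(I) = -5/2 + I/2
B(D, S) = 8 (B(D, S) = 9 - 1*1 = 9 - 1 = 8)
P = 12 (P = 6 + 6 = 12)
w(t, z) = -56 + 7*t + 7*z (w(t, z) = -56 + 7*(t + z) = -56 + (7*t + 7*z) = -56 + 7*t + 7*z)
x = 30 (x = -6 + (12 - 6)² = -6 + 6² = -6 + 36 = 30)
w(q(-2), B(-5, 6))*x = (-56 + 7*(-5/2 + (½)*(-2)) + 7*8)*30 = (-56 + 7*(-5/2 - 1) + 56)*30 = (-56 + 7*(-7/2) + 56)*30 = (-56 - 49/2 + 56)*30 = -49/2*30 = -735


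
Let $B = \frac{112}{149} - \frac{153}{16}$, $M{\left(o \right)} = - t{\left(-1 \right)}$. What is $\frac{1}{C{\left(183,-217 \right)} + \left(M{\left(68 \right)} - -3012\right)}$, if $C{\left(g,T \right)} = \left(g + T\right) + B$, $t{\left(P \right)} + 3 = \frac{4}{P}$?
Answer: $\frac{2384}{7095235} \approx 0.000336$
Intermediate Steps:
$t{\left(P \right)} = -3 + \frac{4}{P}$
$M{\left(o \right)} = 7$ ($M{\left(o \right)} = - (-3 + \frac{4}{-1}) = - (-3 + 4 \left(-1\right)) = - (-3 - 4) = \left(-1\right) \left(-7\right) = 7$)
$B = - \frac{21005}{2384}$ ($B = 112 \cdot \frac{1}{149} - \frac{153}{16} = \frac{112}{149} - \frac{153}{16} = - \frac{21005}{2384} \approx -8.8108$)
$C{\left(g,T \right)} = - \frac{21005}{2384} + T + g$ ($C{\left(g,T \right)} = \left(g + T\right) - \frac{21005}{2384} = \left(T + g\right) - \frac{21005}{2384} = - \frac{21005}{2384} + T + g$)
$\frac{1}{C{\left(183,-217 \right)} + \left(M{\left(68 \right)} - -3012\right)} = \frac{1}{\left(- \frac{21005}{2384} - 217 + 183\right) + \left(7 - -3012\right)} = \frac{1}{- \frac{102061}{2384} + \left(7 + 3012\right)} = \frac{1}{- \frac{102061}{2384} + 3019} = \frac{1}{\frac{7095235}{2384}} = \frac{2384}{7095235}$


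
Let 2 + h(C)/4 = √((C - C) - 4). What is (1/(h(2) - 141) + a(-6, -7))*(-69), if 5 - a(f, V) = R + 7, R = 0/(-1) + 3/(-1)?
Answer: -1526004/22265 + 552*I/22265 ≈ -68.538 + 0.024792*I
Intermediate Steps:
R = -3 (R = 0*(-1) + 3*(-1) = 0 - 3 = -3)
h(C) = -8 + 8*I (h(C) = -8 + 4*√((C - C) - 4) = -8 + 4*√(0 - 4) = -8 + 4*√(-4) = -8 + 4*(2*I) = -8 + 8*I)
a(f, V) = 1 (a(f, V) = 5 - (-3 + 7) = 5 - 1*4 = 5 - 4 = 1)
(1/(h(2) - 141) + a(-6, -7))*(-69) = (1/((-8 + 8*I) - 141) + 1)*(-69) = (1/(-149 + 8*I) + 1)*(-69) = ((-149 - 8*I)/22265 + 1)*(-69) = (1 + (-149 - 8*I)/22265)*(-69) = -69 - 69*(-149 - 8*I)/22265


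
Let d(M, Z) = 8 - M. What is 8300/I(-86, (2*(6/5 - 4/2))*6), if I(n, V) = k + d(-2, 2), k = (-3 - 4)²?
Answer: 8300/59 ≈ 140.68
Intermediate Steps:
k = 49 (k = (-7)² = 49)
I(n, V) = 59 (I(n, V) = 49 + (8 - 1*(-2)) = 49 + (8 + 2) = 49 + 10 = 59)
8300/I(-86, (2*(6/5 - 4/2))*6) = 8300/59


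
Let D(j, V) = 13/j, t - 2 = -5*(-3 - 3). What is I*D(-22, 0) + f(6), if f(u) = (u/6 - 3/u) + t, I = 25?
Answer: 195/11 ≈ 17.727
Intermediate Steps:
t = 32 (t = 2 - 5*(-3 - 3) = 2 - 5*(-6) = 2 + 30 = 32)
f(u) = 32 - 3/u + u/6 (f(u) = (u/6 - 3/u) + 32 = (-3/u + u/6) + 32 = 32 - 3/u + u/6)
I*D(-22, 0) + f(6) = 25*(13/(-22)) + (32 - 3/6 + (⅙)*6) = 25*(13*(-1/22)) + (32 - 3*⅙ + 1) = 25*(-13/22) + (32 - ½ + 1) = -325/22 + 65/2 = 195/11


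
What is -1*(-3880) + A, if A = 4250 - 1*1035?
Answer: 7095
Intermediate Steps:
A = 3215 (A = 4250 - 1035 = 3215)
-1*(-3880) + A = -1*(-3880) + 3215 = 3880 + 3215 = 7095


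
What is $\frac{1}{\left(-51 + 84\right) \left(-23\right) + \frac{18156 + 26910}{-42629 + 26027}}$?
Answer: $- \frac{2767}{2107664} \approx -0.0013128$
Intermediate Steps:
$\frac{1}{\left(-51 + 84\right) \left(-23\right) + \frac{18156 + 26910}{-42629 + 26027}} = \frac{1}{33 \left(-23\right) + \frac{45066}{-16602}} = \frac{1}{-759 + 45066 \left(- \frac{1}{16602}\right)} = \frac{1}{-759 - \frac{7511}{2767}} = \frac{1}{- \frac{2107664}{2767}} = - \frac{2767}{2107664}$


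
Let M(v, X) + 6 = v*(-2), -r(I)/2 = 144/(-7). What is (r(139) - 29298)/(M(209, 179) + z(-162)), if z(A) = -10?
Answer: 102399/1519 ≈ 67.412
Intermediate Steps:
r(I) = 288/7 (r(I) = -288/(-7) = -288*(-1)/7 = -2*(-144/7) = 288/7)
M(v, X) = -6 - 2*v (M(v, X) = -6 + v*(-2) = -6 - 2*v)
(r(139) - 29298)/(M(209, 179) + z(-162)) = (288/7 - 29298)/((-6 - 2*209) - 10) = -204798/(7*((-6 - 418) - 10)) = -204798/(7*(-424 - 10)) = -204798/7/(-434) = -204798/7*(-1/434) = 102399/1519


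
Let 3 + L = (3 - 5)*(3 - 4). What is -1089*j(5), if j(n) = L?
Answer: 1089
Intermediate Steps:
L = -1 (L = -3 + (3 - 5)*(3 - 4) = -3 - 2*(-1) = -3 + 2 = -1)
j(n) = -1
-1089*j(5) = -1089*(-1) = 1089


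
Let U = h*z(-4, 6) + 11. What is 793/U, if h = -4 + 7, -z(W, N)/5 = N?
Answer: -793/79 ≈ -10.038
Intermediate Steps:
z(W, N) = -5*N
h = 3
U = -79 (U = 3*(-5*6) + 11 = 3*(-30) + 11 = -90 + 11 = -79)
793/U = 793/(-79) = 793*(-1/79) = -793/79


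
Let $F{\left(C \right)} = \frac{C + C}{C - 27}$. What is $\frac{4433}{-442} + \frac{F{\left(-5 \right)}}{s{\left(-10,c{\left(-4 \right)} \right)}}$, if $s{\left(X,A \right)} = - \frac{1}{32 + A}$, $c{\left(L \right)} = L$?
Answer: $- \frac{1277}{68} \approx -18.779$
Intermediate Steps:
$F{\left(C \right)} = \frac{2 C}{-27 + C}$
$\frac{4433}{-442} + \frac{F{\left(-5 \right)}}{s{\left(-10,c{\left(-4 \right)} \right)}} = \frac{4433}{-442} + \frac{2 \left(-5\right) \frac{1}{-27 - 5}}{\left(-1\right) \frac{1}{32 - 4}} = 4433 \left(- \frac{1}{442}\right) + \frac{2 \left(-5\right) \frac{1}{-32}}{\left(-1\right) \frac{1}{28}} = - \frac{341}{34} + \frac{2 \left(-5\right) \left(- \frac{1}{32}\right)}{\left(-1\right) \frac{1}{28}} = - \frac{341}{34} + \frac{5}{16 \left(- \frac{1}{28}\right)} = - \frac{341}{34} + \frac{5}{16} \left(-28\right) = - \frac{341}{34} - \frac{35}{4} = - \frac{1277}{68}$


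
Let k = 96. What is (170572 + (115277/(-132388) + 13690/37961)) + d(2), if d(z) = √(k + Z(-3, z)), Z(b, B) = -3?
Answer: 857220816178019/5025580868 + √93 ≈ 1.7058e+5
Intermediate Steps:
d(z) = √93 (d(z) = √(96 - 3) = √93)
(170572 + (115277/(-132388) + 13690/37961)) + d(2) = (170572 + (115277/(-132388) + 13690/37961)) + √93 = (170572 + (115277*(-1/132388) + 13690*(1/37961))) + √93 = (170572 + (-115277/132388 + 13690/37961)) + √93 = (170572 - 2563638477/5025580868) + √93 = 857220816178019/5025580868 + √93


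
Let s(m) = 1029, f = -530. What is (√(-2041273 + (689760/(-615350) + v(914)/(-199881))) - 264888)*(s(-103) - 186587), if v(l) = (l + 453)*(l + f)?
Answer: 49152087504 - 185558*I*√3812451315191921586402185/1366630815 ≈ 4.9152e+10 - 2.6511e+8*I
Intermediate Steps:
v(l) = (-530 + l)*(453 + l) (v(l) = (l + 453)*(l - 530) = (453 + l)*(-530 + l) = (-530 + l)*(453 + l))
(√(-2041273 + (689760/(-615350) + v(914)/(-199881))) - 264888)*(s(-103) - 186587) = (√(-2041273 + (689760/(-615350) + (-240090 + 914² - 77*914)/(-199881))) - 264888)*(1029 - 186587) = (√(-2041273 + (689760*(-1/615350) + (-240090 + 835396 - 70378)*(-1/199881))) - 264888)*(-185558) = (√(-2041273 + (-68976/61535 + 524928*(-1/199881))) - 264888)*(-185558) = (√(-2041273 + (-68976/61535 - 174976/66627)) - 264888)*(-185558) = (√(-2041273 - 15362812112/4099892445) - 264888)*(-185558) = (√(-8369015113694597/4099892445) - 264888)*(-185558) = (I*√3812451315191921586402185/1366630815 - 264888)*(-185558) = (-264888 + I*√3812451315191921586402185/1366630815)*(-185558) = 49152087504 - 185558*I*√3812451315191921586402185/1366630815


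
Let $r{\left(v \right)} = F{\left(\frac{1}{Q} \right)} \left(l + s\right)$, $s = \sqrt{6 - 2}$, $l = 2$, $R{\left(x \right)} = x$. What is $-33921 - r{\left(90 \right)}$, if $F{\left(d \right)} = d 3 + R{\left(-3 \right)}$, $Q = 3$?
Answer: $-33913$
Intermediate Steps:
$s = 2$ ($s = \sqrt{4} = 2$)
$F{\left(d \right)} = -3 + 3 d$ ($F{\left(d \right)} = d 3 - 3 = 3 d - 3 = -3 + 3 d$)
$r{\left(v \right)} = -8$ ($r{\left(v \right)} = \left(-3 + \frac{3}{3}\right) \left(2 + 2\right) = \left(-3 + 3 \cdot \frac{1}{3}\right) 4 = \left(-3 + 1\right) 4 = \left(-2\right) 4 = -8$)
$-33921 - r{\left(90 \right)} = -33921 - -8 = -33921 + 8 = -33913$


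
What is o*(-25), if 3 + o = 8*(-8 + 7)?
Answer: 275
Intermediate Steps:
o = -11 (o = -3 + 8*(-8 + 7) = -3 + 8*(-1) = -3 - 8 = -11)
o*(-25) = -11*(-25) = 275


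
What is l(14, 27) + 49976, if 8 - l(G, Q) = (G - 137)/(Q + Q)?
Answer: 899753/18 ≈ 49986.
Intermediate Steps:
l(G, Q) = 8 - (-137 + G)/(2*Q) (l(G, Q) = 8 - (G - 137)/(Q + Q) = 8 - (-137 + G)/(2*Q))
l(14, 27) + 49976 = (1/2)*(137 - 1*14 + 16*27)/27 + 49976 = (1/2)*(1/27)*(137 - 14 + 432) + 49976 = (1/2)*(1/27)*555 + 49976 = 185/18 + 49976 = 899753/18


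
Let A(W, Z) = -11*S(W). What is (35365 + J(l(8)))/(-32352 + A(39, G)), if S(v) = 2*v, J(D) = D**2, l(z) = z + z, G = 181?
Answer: -35621/33210 ≈ -1.0726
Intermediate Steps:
l(z) = 2*z
A(W, Z) = -22*W
(35365 + J(l(8)))/(-32352 + A(39, G)) = (35365 + (2*8)**2)/(-32352 - 22*39) = (35365 + 16**2)/(-32352 - 858) = (35365 + 256)/(-33210) = 35621*(-1/33210) = -35621/33210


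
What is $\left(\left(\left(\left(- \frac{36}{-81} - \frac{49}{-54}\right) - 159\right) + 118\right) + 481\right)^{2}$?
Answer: $\frac{568011889}{2916} \approx 1.9479 \cdot 10^{5}$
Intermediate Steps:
$\left(\left(\left(\left(- \frac{36}{-81} - \frac{49}{-54}\right) - 159\right) + 118\right) + 481\right)^{2} = \left(\left(\left(\left(\left(-36\right) \left(- \frac{1}{81}\right) - - \frac{49}{54}\right) - 159\right) + 118\right) + 481\right)^{2} = \left(\left(\left(\left(\frac{4}{9} + \frac{49}{54}\right) - 159\right) + 118\right) + 481\right)^{2} = \left(\left(\left(\frac{73}{54} - 159\right) + 118\right) + 481\right)^{2} = \left(\left(- \frac{8513}{54} + 118\right) + 481\right)^{2} = \left(- \frac{2141}{54} + 481\right)^{2} = \left(\frac{23833}{54}\right)^{2} = \frac{568011889}{2916}$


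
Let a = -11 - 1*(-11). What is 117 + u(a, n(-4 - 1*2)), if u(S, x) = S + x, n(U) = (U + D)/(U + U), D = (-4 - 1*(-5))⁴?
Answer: 1409/12 ≈ 117.42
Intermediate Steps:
D = 1 (D = (-4 + 5)⁴ = 1⁴ = 1)
n(U) = (1 + U)/(2*U) (n(U) = (U + 1)/(U + U) = (1 + U)/((2*U)) = (1 + U)*(1/(2*U)) = (1 + U)/(2*U))
a = 0 (a = -11 + 11 = 0)
117 + u(a, n(-4 - 1*2)) = 117 + (0 + (1 + (-4 - 1*2))/(2*(-4 - 1*2))) = 117 + (0 + (1 + (-4 - 2))/(2*(-4 - 2))) = 117 + (0 + (½)*(1 - 6)/(-6)) = 117 + (0 + (½)*(-⅙)*(-5)) = 117 + (0 + 5/12) = 117 + 5/12 = 1409/12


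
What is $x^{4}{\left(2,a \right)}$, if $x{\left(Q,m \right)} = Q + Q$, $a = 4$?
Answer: $256$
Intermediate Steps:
$x{\left(Q,m \right)} = 2 Q$
$x^{4}{\left(2,a \right)} = \left(2 \cdot 2\right)^{4} = 4^{4} = 256$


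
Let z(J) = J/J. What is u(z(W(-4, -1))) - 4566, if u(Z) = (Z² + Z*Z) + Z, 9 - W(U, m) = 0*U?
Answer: -4563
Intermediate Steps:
W(U, m) = 9 (W(U, m) = 9 - 0*U = 9 - 1*0 = 9 + 0 = 9)
z(J) = 1
u(Z) = Z + 2*Z² (u(Z) = (Z² + Z²) + Z = 2*Z² + Z = Z + 2*Z²)
u(z(W(-4, -1))) - 4566 = 1*(1 + 2*1) - 4566 = 1*(1 + 2) - 4566 = 1*3 - 4566 = 3 - 4566 = -4563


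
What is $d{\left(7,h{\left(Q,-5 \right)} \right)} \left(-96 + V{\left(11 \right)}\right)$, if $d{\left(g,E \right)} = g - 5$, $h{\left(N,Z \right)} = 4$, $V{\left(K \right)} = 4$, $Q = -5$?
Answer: $-184$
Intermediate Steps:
$d{\left(g,E \right)} = -5 + g$
$d{\left(7,h{\left(Q,-5 \right)} \right)} \left(-96 + V{\left(11 \right)}\right) = \left(-5 + 7\right) \left(-96 + 4\right) = 2 \left(-92\right) = -184$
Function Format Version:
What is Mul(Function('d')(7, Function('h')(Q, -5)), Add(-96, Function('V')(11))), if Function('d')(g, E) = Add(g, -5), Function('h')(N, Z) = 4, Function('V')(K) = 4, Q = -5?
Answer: -184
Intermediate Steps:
Function('d')(g, E) = Add(-5, g)
Mul(Function('d')(7, Function('h')(Q, -5)), Add(-96, Function('V')(11))) = Mul(Add(-5, 7), Add(-96, 4)) = Mul(2, -92) = -184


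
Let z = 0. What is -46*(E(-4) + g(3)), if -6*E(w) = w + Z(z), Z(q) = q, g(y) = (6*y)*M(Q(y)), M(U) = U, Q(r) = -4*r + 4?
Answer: 19780/3 ≈ 6593.3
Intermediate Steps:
Q(r) = 4 - 4*r
g(y) = 6*y*(4 - 4*y) (g(y) = (6*y)*(4 - 4*y) = 6*y*(4 - 4*y))
E(w) = -w/6 (E(w) = -(w + 0)/6 = -w/6)
-46*(E(-4) + g(3)) = -46*(-1/6*(-4) + 24*3*(1 - 1*3)) = -46*(2/3 + 24*3*(1 - 3)) = -46*(2/3 + 24*3*(-2)) = -46*(2/3 - 144) = -46*(-430/3) = 19780/3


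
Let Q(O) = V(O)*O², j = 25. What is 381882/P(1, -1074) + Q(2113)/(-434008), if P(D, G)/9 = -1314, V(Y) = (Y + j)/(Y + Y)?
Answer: -32075396063/855429768 ≈ -37.496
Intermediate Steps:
V(Y) = (25 + Y)/(2*Y) (V(Y) = (Y + 25)/(Y + Y) = (25 + Y)/((2*Y)) = (25 + Y)*(1/(2*Y)) = (25 + Y)/(2*Y))
P(D, G) = -11826 (P(D, G) = 9*(-1314) = -11826)
Q(O) = O*(25 + O)/2 (Q(O) = ((25 + O)/(2*O))*O² = O*(25 + O)/2)
381882/P(1, -1074) + Q(2113)/(-434008) = 381882/(-11826) + ((½)*2113*(25 + 2113))/(-434008) = 381882*(-1/11826) + ((½)*2113*2138)*(-1/434008) = -63647/1971 + 2258797*(-1/434008) = -63647/1971 - 2258797/434008 = -32075396063/855429768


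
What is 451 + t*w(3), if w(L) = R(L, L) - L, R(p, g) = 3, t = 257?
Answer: 451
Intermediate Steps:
w(L) = 3 - L
451 + t*w(3) = 451 + 257*(3 - 1*3) = 451 + 257*(3 - 3) = 451 + 257*0 = 451 + 0 = 451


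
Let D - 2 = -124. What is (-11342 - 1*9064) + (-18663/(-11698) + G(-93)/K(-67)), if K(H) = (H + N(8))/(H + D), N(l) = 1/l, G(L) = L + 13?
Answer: -25822905591/1251686 ≈ -20631.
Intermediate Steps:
D = -122 (D = 2 - 124 = -122)
G(L) = 13 + L
N(l) = 1/l
K(H) = (⅛ + H)/(-122 + H) (K(H) = (H + 1/8)/(H - 122) = (H + ⅛)/(-122 + H) = (⅛ + H)/(-122 + H))
(-11342 - 1*9064) + (-18663/(-11698) + G(-93)/K(-67)) = (-11342 - 1*9064) + (-18663/(-11698) + (13 - 93)/(((⅛ - 67)/(-122 - 67)))) = (-11342 - 9064) + (-18663*(-1/11698) - 80/(-535/8/(-189))) = -20406 + (18663/11698 - 80/((-1/189*(-535/8)))) = -20406 + (18663/11698 - 80/535/1512) = -20406 + (18663/11698 - 80*1512/535) = -20406 + (18663/11698 - 24192/107) = -20406 - 281001075/1251686 = -25822905591/1251686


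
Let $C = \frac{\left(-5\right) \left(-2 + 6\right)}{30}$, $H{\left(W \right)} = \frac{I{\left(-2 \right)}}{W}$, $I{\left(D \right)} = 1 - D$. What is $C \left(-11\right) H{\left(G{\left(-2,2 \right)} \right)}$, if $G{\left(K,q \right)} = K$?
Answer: $-11$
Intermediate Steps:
$H{\left(W \right)} = \frac{3}{W}$ ($H{\left(W \right)} = \frac{1 - -2}{W} = \frac{1 + 2}{W} = \frac{3}{W}$)
$C = - \frac{2}{3}$ ($C = \left(-5\right) 4 \cdot \frac{1}{30} = \left(-20\right) \frac{1}{30} = - \frac{2}{3} \approx -0.66667$)
$C \left(-11\right) H{\left(G{\left(-2,2 \right)} \right)} = \left(- \frac{2}{3}\right) \left(-11\right) \frac{3}{-2} = \frac{22 \cdot 3 \left(- \frac{1}{2}\right)}{3} = \frac{22}{3} \left(- \frac{3}{2}\right) = -11$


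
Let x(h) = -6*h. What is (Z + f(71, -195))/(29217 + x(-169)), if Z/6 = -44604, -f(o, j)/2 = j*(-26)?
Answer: -92588/10077 ≈ -9.1880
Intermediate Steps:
f(o, j) = 52*j (f(o, j) = -2*j*(-26) = -(-52)*j = 52*j)
Z = -267624 (Z = 6*(-44604) = -267624)
(Z + f(71, -195))/(29217 + x(-169)) = (-267624 + 52*(-195))/(29217 - 6*(-169)) = (-267624 - 10140)/(29217 + 1014) = -277764/30231 = -277764*1/30231 = -92588/10077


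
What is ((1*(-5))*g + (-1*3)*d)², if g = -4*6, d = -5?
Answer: 18225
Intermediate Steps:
g = -24
((1*(-5))*g + (-1*3)*d)² = ((1*(-5))*(-24) - 1*3*(-5))² = (-5*(-24) - 3*(-5))² = (120 + 15)² = 135² = 18225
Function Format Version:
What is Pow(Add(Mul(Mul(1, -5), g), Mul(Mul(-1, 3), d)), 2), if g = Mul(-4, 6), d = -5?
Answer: 18225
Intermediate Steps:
g = -24
Pow(Add(Mul(Mul(1, -5), g), Mul(Mul(-1, 3), d)), 2) = Pow(Add(Mul(Mul(1, -5), -24), Mul(Mul(-1, 3), -5)), 2) = Pow(Add(Mul(-5, -24), Mul(-3, -5)), 2) = Pow(Add(120, 15), 2) = Pow(135, 2) = 18225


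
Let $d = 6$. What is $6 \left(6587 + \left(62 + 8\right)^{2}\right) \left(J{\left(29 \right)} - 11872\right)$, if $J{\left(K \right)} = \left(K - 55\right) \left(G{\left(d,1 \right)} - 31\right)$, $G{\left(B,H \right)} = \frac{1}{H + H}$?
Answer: $-763586838$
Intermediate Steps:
$G{\left(B,H \right)} = \frac{1}{2 H}$
$J{\left(K \right)} = \frac{3355}{2} - \frac{61 K}{2}$ ($J{\left(K \right)} = \left(K - 55\right) \left(\frac{1}{2 \cdot 1} - 31\right) = \left(-55 + K\right) \left(\frac{1}{2} \cdot 1 - 31\right) = \left(-55 + K\right) \left(\frac{1}{2} - 31\right) = \left(-55 + K\right) \left(- \frac{61}{2}\right) = \frac{3355}{2} - \frac{61 K}{2}$)
$6 \left(6587 + \left(62 + 8\right)^{2}\right) \left(J{\left(29 \right)} - 11872\right) = 6 \left(6587 + \left(62 + 8\right)^{2}\right) \left(\left(\frac{3355}{2} - \frac{1769}{2}\right) - 11872\right) = 6 \left(6587 + 70^{2}\right) \left(\left(\frac{3355}{2} - \frac{1769}{2}\right) - 11872\right) = 6 \left(6587 + 4900\right) \left(793 - 11872\right) = 6 \cdot 11487 \left(-11079\right) = 6 \left(-127264473\right) = -763586838$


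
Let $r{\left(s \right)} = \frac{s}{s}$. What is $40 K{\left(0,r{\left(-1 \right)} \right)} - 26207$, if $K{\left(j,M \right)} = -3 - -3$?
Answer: $-26207$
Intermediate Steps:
$r{\left(s \right)} = 1$
$K{\left(j,M \right)} = 0$ ($K{\left(j,M \right)} = -3 + 3 = 0$)
$40 K{\left(0,r{\left(-1 \right)} \right)} - 26207 = 40 \cdot 0 - 26207 = 0 - 26207 = -26207$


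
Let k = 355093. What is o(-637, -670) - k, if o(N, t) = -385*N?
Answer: -109848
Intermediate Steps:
o(-637, -670) - k = -385*(-637) - 1*355093 = 245245 - 355093 = -109848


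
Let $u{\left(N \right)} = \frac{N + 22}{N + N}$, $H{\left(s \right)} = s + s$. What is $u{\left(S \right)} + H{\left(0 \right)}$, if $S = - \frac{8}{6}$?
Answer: $- \frac{31}{4} \approx -7.75$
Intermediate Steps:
$H{\left(s \right)} = 2 s$
$S = - \frac{4}{3}$ ($S = \left(-8\right) \frac{1}{6} = - \frac{4}{3} \approx -1.3333$)
$u{\left(N \right)} = \frac{22 + N}{2 N}$
$u{\left(S \right)} + H{\left(0 \right)} = \frac{22 - \frac{4}{3}}{2 \left(- \frac{4}{3}\right)} + 2 \cdot 0 = \frac{1}{2} \left(- \frac{3}{4}\right) \frac{62}{3} + 0 = - \frac{31}{4} + 0 = - \frac{31}{4}$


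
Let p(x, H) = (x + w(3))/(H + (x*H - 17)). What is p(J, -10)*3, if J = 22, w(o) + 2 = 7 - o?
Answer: -72/247 ≈ -0.29150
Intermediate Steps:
w(o) = 5 - o (w(o) = -2 + (7 - o) = 5 - o)
p(x, H) = (2 + x)/(-17 + H + H*x) (p(x, H) = (x + (5 - 1*3))/(H + (x*H - 17)) = (x + (5 - 3))/(H + (H*x - 17)) = (x + 2)/(H + (-17 + H*x)) = (2 + x)/(-17 + H + H*x))
p(J, -10)*3 = ((2 + 22)/(-17 - 10 - 10*22))*3 = (24/(-17 - 10 - 220))*3 = (24/(-247))*3 = -1/247*24*3 = -24/247*3 = -72/247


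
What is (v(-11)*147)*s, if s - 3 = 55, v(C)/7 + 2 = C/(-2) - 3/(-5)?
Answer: 1223481/5 ≈ 2.4470e+5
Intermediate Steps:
v(C) = -49/5 - 7*C/2 (v(C) = -14 + 7*(C/(-2) - 3/(-5)) = -14 + 7*(C*(-½) - 3*(-⅕)) = -14 + 7*(-C/2 + ⅗) = -14 + 7*(⅗ - C/2) = -14 + (21/5 - 7*C/2) = -49/5 - 7*C/2)
s = 58 (s = 3 + 55 = 58)
(v(-11)*147)*s = ((-49/5 - 7/2*(-11))*147)*58 = ((-49/5 + 77/2)*147)*58 = ((287/10)*147)*58 = (42189/10)*58 = 1223481/5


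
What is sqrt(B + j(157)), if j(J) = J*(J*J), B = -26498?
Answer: sqrt(3843395) ≈ 1960.5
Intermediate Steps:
j(J) = J**3 (j(J) = J*J**2 = J**3)
sqrt(B + j(157)) = sqrt(-26498 + 157**3) = sqrt(-26498 + 3869893) = sqrt(3843395)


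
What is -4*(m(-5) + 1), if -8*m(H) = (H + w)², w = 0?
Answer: 17/2 ≈ 8.5000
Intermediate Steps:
m(H) = -H²/8 (m(H) = -(H + 0)²/8 = -H²/8)
-4*(m(-5) + 1) = -4*(-⅛*(-5)² + 1) = -4*(-⅛*25 + 1) = -4*(-25/8 + 1) = -4*(-17/8) = 17/2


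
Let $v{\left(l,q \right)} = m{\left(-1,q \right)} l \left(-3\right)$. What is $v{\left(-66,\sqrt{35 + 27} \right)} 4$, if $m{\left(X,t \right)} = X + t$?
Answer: $-792 + 792 \sqrt{62} \approx 5444.2$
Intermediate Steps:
$v{\left(l,q \right)} = - 3 l \left(-1 + q\right)$ ($v{\left(l,q \right)} = \left(-1 + q\right) l \left(-3\right) = l \left(-1 + q\right) \left(-3\right) = - 3 l \left(-1 + q\right)$)
$v{\left(-66,\sqrt{35 + 27} \right)} 4 = 3 \left(-66\right) \left(1 - \sqrt{35 + 27}\right) 4 = 3 \left(-66\right) \left(1 - \sqrt{62}\right) 4 = \left(-198 + 198 \sqrt{62}\right) 4 = -792 + 792 \sqrt{62}$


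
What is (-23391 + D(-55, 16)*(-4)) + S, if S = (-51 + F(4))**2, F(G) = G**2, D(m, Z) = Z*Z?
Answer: -23190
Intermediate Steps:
D(m, Z) = Z**2
S = 1225 (S = (-51 + 4**2)**2 = (-51 + 16)**2 = (-35)**2 = 1225)
(-23391 + D(-55, 16)*(-4)) + S = (-23391 + 16**2*(-4)) + 1225 = (-23391 + 256*(-4)) + 1225 = (-23391 - 1024) + 1225 = -24415 + 1225 = -23190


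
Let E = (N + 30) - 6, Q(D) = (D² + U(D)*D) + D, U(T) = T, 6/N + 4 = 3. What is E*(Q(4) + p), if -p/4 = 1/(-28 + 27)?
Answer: 720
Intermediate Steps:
N = -6 (N = 6/(-4 + 3) = 6/(-1) = 6*(-1) = -6)
Q(D) = D + 2*D² (Q(D) = (D² + D*D) + D = (D² + D²) + D = 2*D² + D = D + 2*D²)
p = 4 (p = -4/(-28 + 27) = -4/(-1) = -4*(-1) = 4)
E = 18 (E = (-6 + 30) - 6 = 24 - 6 = 18)
E*(Q(4) + p) = 18*(4*(1 + 2*4) + 4) = 18*(4*(1 + 8) + 4) = 18*(4*9 + 4) = 18*(36 + 4) = 18*40 = 720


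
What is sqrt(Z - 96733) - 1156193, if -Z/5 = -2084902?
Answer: -1156193 + sqrt(10327777) ≈ -1.1530e+6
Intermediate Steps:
Z = 10424510 (Z = -5*(-2084902) = 10424510)
sqrt(Z - 96733) - 1156193 = sqrt(10424510 - 96733) - 1156193 = sqrt(10327777) - 1156193 = -1156193 + sqrt(10327777)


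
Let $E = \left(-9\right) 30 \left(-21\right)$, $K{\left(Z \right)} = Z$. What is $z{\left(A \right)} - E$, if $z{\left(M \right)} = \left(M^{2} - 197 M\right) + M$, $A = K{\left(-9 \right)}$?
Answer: $-3825$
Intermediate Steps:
$A = -9$
$z{\left(M \right)} = M^{2} - 196 M$
$E = 5670$ ($E = \left(-270\right) \left(-21\right) = 5670$)
$z{\left(A \right)} - E = - 9 \left(-196 - 9\right) - 5670 = \left(-9\right) \left(-205\right) - 5670 = 1845 - 5670 = -3825$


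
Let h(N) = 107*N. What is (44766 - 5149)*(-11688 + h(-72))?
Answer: -768252864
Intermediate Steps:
(44766 - 5149)*(-11688 + h(-72)) = (44766 - 5149)*(-11688 + 107*(-72)) = 39617*(-11688 - 7704) = 39617*(-19392) = -768252864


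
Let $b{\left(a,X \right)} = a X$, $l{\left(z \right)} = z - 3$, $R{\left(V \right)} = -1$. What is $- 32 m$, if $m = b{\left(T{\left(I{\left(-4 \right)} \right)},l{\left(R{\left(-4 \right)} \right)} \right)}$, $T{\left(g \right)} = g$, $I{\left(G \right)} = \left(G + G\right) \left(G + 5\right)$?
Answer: $-1024$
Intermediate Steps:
$I{\left(G \right)} = 2 G \left(5 + G\right)$
$l{\left(z \right)} = -3 + z$
$b{\left(a,X \right)} = X a$
$m = 32$ ($m = \left(-3 - 1\right) 2 \left(-4\right) \left(5 - 4\right) = - 4 \cdot 2 \left(-4\right) 1 = \left(-4\right) \left(-8\right) = 32$)
$- 32 m = \left(-32\right) 32 = -1024$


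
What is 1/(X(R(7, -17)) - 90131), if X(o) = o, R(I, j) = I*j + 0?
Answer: -1/90250 ≈ -1.1080e-5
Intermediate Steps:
R(I, j) = I*j
1/(X(R(7, -17)) - 90131) = 1/(7*(-17) - 90131) = 1/(-119 - 90131) = 1/(-90250) = -1/90250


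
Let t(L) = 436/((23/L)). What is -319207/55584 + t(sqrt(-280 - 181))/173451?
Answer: -319207/55584 + 436*I*sqrt(461)/3989373 ≈ -5.7428 + 0.0023466*I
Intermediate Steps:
t(L) = 436*L/23 (t(L) = 436*(L/23) = 436*L/23)
-319207/55584 + t(sqrt(-280 - 181))/173451 = -319207/55584 + (436*sqrt(-280 - 181)/23)/173451 = -319207*1/55584 + (436*sqrt(-461)/23)*(1/173451) = -319207/55584 + (436*(I*sqrt(461))/23)*(1/173451) = -319207/55584 + (436*I*sqrt(461)/23)*(1/173451) = -319207/55584 + 436*I*sqrt(461)/3989373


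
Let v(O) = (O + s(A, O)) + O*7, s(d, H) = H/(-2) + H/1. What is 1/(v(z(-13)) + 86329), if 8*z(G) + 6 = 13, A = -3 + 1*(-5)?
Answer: 16/1381383 ≈ 1.1583e-5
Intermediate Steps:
A = -8 (A = -3 - 5 = -8)
z(G) = 7/8 (z(G) = -¾ + (⅛)*13 = -¾ + 13/8 = 7/8)
s(d, H) = H/2 (s(d, H) = H*(-½) + H*1 = -H/2 + H = H/2)
v(O) = 17*O/2 (v(O) = (O + O/2) + O*7 = 3*O/2 + 7*O = 17*O/2)
1/(v(z(-13)) + 86329) = 1/((17/2)*(7/8) + 86329) = 1/(119/16 + 86329) = 1/(1381383/16) = 16/1381383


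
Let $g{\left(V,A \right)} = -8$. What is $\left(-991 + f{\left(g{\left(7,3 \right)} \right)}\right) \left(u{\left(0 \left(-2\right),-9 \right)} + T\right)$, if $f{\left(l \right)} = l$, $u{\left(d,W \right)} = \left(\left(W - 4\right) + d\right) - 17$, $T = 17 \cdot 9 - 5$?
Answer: $-117882$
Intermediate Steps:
$T = 148$ ($T = 153 - 5 = 148$)
$u{\left(d,W \right)} = -21 + W + d$ ($u{\left(d,W \right)} = \left(\left(-4 + W\right) + d\right) - 17 = \left(-4 + W + d\right) - 17 = -21 + W + d$)
$\left(-991 + f{\left(g{\left(7,3 \right)} \right)}\right) \left(u{\left(0 \left(-2\right),-9 \right)} + T\right) = \left(-991 - 8\right) \left(\left(-21 - 9 + 0 \left(-2\right)\right) + 148\right) = - 999 \left(\left(-21 - 9 + 0\right) + 148\right) = - 999 \left(-30 + 148\right) = \left(-999\right) 118 = -117882$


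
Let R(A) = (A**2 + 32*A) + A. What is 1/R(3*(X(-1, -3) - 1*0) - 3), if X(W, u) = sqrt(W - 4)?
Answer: -I/(81*sqrt(5) + 135*I) ≈ -0.0026455 - 0.0035493*I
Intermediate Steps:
X(W, u) = sqrt(-4 + W)
R(A) = A**2 + 33*A
1/R(3*(X(-1, -3) - 1*0) - 3) = 1/((3*(sqrt(-4 - 1) - 1*0) - 3)*(33 + (3*(sqrt(-4 - 1) - 1*0) - 3))) = 1/((3*(sqrt(-5) + 0) - 3)*(33 + (3*(sqrt(-5) + 0) - 3))) = 1/((3*(I*sqrt(5) + 0) - 3)*(33 + (3*(I*sqrt(5) + 0) - 3))) = 1/((3*(I*sqrt(5)) - 3)*(33 + (3*(I*sqrt(5)) - 3))) = 1/((3*I*sqrt(5) - 3)*(33 + (3*I*sqrt(5) - 3))) = 1/((-3 + 3*I*sqrt(5))*(33 + (-3 + 3*I*sqrt(5)))) = 1/((-3 + 3*I*sqrt(5))*(30 + 3*I*sqrt(5)))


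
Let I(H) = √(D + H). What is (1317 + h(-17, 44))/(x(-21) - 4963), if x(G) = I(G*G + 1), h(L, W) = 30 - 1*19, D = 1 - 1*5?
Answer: -6590864/24630931 - 1328*√438/24630931 ≈ -0.26871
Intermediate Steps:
D = -4 (D = 1 - 5 = -4)
h(L, W) = 11 (h(L, W) = 30 - 19 = 11)
I(H) = √(-4 + H)
x(G) = √(-3 + G²) (x(G) = √(-4 + (G*G + 1)) = √(-4 + (G² + 1)) = √(-4 + (1 + G²)) = √(-3 + G²))
(1317 + h(-17, 44))/(x(-21) - 4963) = (1317 + 11)/(√(-3 + (-21)²) - 4963) = 1328/(√(-3 + 441) - 4963) = 1328/(√438 - 4963) = 1328/(-4963 + √438)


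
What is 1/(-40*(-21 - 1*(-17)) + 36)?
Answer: 1/196 ≈ 0.0051020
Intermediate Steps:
1/(-40*(-21 - 1*(-17)) + 36) = 1/(-40*(-21 + 17) + 36) = 1/(-40*(-4) + 36) = 1/(160 + 36) = 1/196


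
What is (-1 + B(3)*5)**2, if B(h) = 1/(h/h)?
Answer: 16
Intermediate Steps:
B(h) = 1 (B(h) = 1/1 = 1)
(-1 + B(3)*5)**2 = (-1 + 1*5)**2 = (-1 + 5)**2 = 4**2 = 16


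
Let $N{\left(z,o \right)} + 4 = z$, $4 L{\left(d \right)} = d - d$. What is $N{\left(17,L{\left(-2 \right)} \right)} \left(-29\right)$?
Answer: $-377$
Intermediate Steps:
$L{\left(d \right)} = 0$ ($L{\left(d \right)} = \frac{d - d}{4} = \frac{1}{4} \cdot 0 = 0$)
$N{\left(z,o \right)} = -4 + z$
$N{\left(17,L{\left(-2 \right)} \right)} \left(-29\right) = \left(-4 + 17\right) \left(-29\right) = 13 \left(-29\right) = -377$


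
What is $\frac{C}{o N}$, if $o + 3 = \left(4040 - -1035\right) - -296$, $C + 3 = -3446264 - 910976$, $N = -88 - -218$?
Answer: $- \frac{396113}{63440} \approx -6.2439$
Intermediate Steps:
$N = 130$ ($N = -88 + 218 = 130$)
$C = -4357243$ ($C = -3 - 4357240 = -4357243$)
$o = 5368$ ($o = -3 + \left(\left(4040 - -1035\right) - -296\right) = -3 + \left(\left(4040 + 1035\right) + 296\right) = -3 + \left(5075 + 296\right) = -3 + 5371 = 5368$)
$\frac{C}{o N} = - \frac{4357243}{5368 \cdot 130} = - \frac{4357243}{697840} = \left(-4357243\right) \frac{1}{697840} = - \frac{396113}{63440}$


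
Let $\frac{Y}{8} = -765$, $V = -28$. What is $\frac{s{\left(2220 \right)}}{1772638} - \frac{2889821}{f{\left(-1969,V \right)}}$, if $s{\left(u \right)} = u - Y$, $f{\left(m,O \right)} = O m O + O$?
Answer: $\frac{366820083997}{195461701708} \approx 1.8767$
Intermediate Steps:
$Y = -6120$ ($Y = 8 \left(-765\right) = -6120$)
$f{\left(m,O \right)} = O + m O^{2}$ ($f{\left(m,O \right)} = m O^{2} + O = O + m O^{2}$)
$s{\left(u \right)} = 6120 + u$ ($s{\left(u \right)} = u - -6120 = u + 6120 = 6120 + u$)
$\frac{s{\left(2220 \right)}}{1772638} - \frac{2889821}{f{\left(-1969,V \right)}} = \frac{6120 + 2220}{1772638} - \frac{2889821}{\left(-28\right) \left(1 - -55132\right)} = 8340 \cdot \frac{1}{1772638} - \frac{2889821}{\left(-28\right) \left(1 + 55132\right)} = \frac{4170}{886319} - \frac{2889821}{\left(-28\right) 55133} = \frac{4170}{886319} - \frac{2889821}{-1543724} = \frac{4170}{886319} - - \frac{2889821}{1543724} = \frac{4170}{886319} + \frac{2889821}{1543724} = \frac{366820083997}{195461701708}$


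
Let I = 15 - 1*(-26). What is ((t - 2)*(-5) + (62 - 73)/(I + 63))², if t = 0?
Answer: 1058841/10816 ≈ 97.896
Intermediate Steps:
I = 41 (I = 15 + 26 = 41)
((t - 2)*(-5) + (62 - 73)/(I + 63))² = ((0 - 2)*(-5) + (62 - 73)/(41 + 63))² = (-2*(-5) - 11/104)² = (10 - 11*1/104)² = (10 - 11/104)² = (1029/104)² = 1058841/10816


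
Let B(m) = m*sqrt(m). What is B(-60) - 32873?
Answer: -32873 - 120*I*sqrt(15) ≈ -32873.0 - 464.76*I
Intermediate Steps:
B(m) = m**(3/2)
B(-60) - 32873 = (-60)**(3/2) - 32873 = -120*I*sqrt(15) - 32873 = -32873 - 120*I*sqrt(15)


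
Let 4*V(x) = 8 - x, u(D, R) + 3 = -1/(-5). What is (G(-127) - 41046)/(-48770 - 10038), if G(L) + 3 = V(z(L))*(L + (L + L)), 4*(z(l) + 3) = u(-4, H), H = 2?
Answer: 1686537/2352320 ≈ 0.71697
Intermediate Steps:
u(D, R) = -14/5 (u(D, R) = -3 - 1/(-5) = -3 - 1*(-⅕) = -3 + ⅕ = -14/5)
z(l) = -37/10 (z(l) = -3 + (¼)*(-14/5) = -3 - 7/10 = -37/10)
V(x) = 2 - x/4 (V(x) = (8 - x)/4 = 2 - x/4)
G(L) = -3 + 351*L/40 (G(L) = -3 + (2 - ¼*(-37/10))*(L + (L + L)) = -3 + (2 + 37/40)*(L + 2*L) = -3 + 117*(3*L)/40 = -3 + 351*L/40)
(G(-127) - 41046)/(-48770 - 10038) = ((-3 + (351/40)*(-127)) - 41046)/(-48770 - 10038) = ((-3 - 44577/40) - 41046)/(-58808) = (-44697/40 - 41046)*(-1/58808) = -1686537/40*(-1/58808) = 1686537/2352320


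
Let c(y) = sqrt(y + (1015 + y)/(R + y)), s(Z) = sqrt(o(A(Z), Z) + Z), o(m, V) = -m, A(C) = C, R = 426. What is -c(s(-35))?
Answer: -sqrt(432390)/426 ≈ -1.5436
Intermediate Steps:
s(Z) = 0 (s(Z) = sqrt(-Z + Z) = sqrt(0) = 0)
c(y) = sqrt(y + (1015 + y)/(426 + y))
-c(s(-35)) = -sqrt((1015 + 0 + 0*(426 + 0))/(426 + 0)) = -sqrt((1015 + 0 + 0*426)/426) = -sqrt((1015 + 0 + 0)/426) = -sqrt((1/426)*1015) = -sqrt(1015/426) = -sqrt(432390)/426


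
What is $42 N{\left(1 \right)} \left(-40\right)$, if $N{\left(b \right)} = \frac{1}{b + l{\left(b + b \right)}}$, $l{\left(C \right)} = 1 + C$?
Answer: $-420$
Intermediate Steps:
$N{\left(b \right)} = \frac{1}{1 + 3 b}$ ($N{\left(b \right)} = \frac{1}{b + \left(1 + \left(b + b\right)\right)} = \frac{1}{b + \left(1 + 2 b\right)} = \frac{1}{1 + 3 b}$)
$42 N{\left(1 \right)} \left(-40\right) = \frac{42}{1 + 3 \cdot 1} \left(-40\right) = \frac{42}{1 + 3} \left(-40\right) = \frac{42}{4} \left(-40\right) = 42 \cdot \frac{1}{4} \left(-40\right) = \frac{21}{2} \left(-40\right) = -420$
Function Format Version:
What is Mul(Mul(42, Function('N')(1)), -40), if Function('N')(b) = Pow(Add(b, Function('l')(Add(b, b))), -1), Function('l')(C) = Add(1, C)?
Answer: -420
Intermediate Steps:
Function('N')(b) = Pow(Add(1, Mul(3, b)), -1) (Function('N')(b) = Pow(Add(b, Add(1, Add(b, b))), -1) = Pow(Add(b, Add(1, Mul(2, b))), -1) = Pow(Add(1, Mul(3, b)), -1))
Mul(Mul(42, Function('N')(1)), -40) = Mul(Mul(42, Pow(Add(1, Mul(3, 1)), -1)), -40) = Mul(Mul(42, Pow(Add(1, 3), -1)), -40) = Mul(Mul(42, Pow(4, -1)), -40) = Mul(Mul(42, Rational(1, 4)), -40) = Mul(Rational(21, 2), -40) = -420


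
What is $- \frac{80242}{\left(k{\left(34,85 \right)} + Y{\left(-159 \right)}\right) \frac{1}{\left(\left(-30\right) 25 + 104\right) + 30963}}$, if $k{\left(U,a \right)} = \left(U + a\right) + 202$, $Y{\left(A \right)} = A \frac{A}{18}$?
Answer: $- \frac{695056204}{493} \approx -1.4099 \cdot 10^{6}$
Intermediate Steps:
$Y{\left(A \right)} = \frac{A^{2}}{18}$ ($Y{\left(A \right)} = A A \frac{1}{18} = A \frac{A}{18} = \frac{A^{2}}{18}$)
$k{\left(U,a \right)} = 202 + U + a$
$- \frac{80242}{\left(k{\left(34,85 \right)} + Y{\left(-159 \right)}\right) \frac{1}{\left(\left(-30\right) 25 + 104\right) + 30963}} = - \frac{80242}{\left(\left(202 + 34 + 85\right) + \frac{\left(-159\right)^{2}}{18}\right) \frac{1}{\left(\left(-30\right) 25 + 104\right) + 30963}} = - \frac{80242}{\left(321 + \frac{1}{18} \cdot 25281\right) \frac{1}{\left(-750 + 104\right) + 30963}} = - \frac{80242}{\left(321 + \frac{2809}{2}\right) \frac{1}{-646 + 30963}} = - \frac{80242}{\frac{3451}{2} \cdot \frac{1}{30317}} = - \frac{80242}{\frac{493}{8662}} = \left(-80242\right) \frac{8662}{493} = - \frac{695056204}{493}$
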